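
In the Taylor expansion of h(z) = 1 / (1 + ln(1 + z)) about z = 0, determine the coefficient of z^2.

Write 1/(1+u) = 1 - u + u^2 - u^3 + ... and substitute the series for u.
[z^0] = 1;  [z^1] = -1;  [z^2] = 3/2.
So c_2 = h′′(0)/2! = 3/2.

3/2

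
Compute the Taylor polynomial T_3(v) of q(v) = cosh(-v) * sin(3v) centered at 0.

-3*v^3 + 3*v

Expand each factor separately, then convolve coefficients.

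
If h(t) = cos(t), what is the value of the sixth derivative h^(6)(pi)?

1

From the series, [(t - pi)^6] h = 1/720; multiply by 6! = 720 to get 1.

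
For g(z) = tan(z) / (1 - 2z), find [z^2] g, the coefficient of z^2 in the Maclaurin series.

Expand each factor separately, then convolve coefficients.
[z^0] = 0;  [z^1] = 1;  [z^2] = 2.

2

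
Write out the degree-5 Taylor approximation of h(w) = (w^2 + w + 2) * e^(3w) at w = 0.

477*w^5/40 + 63*w^4/4 + 33*w^3/2 + 13*w^2 + 7*w + 2

Multiply each power in the prefactor through the base expansion.
[w^0] = 2;  [w^1] = 7;  [w^2] = 13;  [w^3] = 33/2;  [w^4] = 63/4;  [w^5] = 477/40.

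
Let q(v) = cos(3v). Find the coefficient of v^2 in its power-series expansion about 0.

-9/2

q(0) = 1
q′(0) = 0
q′′(0) = -9
So c_2 = q′′(0)/2! = -9/2.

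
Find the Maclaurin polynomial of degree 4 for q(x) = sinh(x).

[x^0] = 0;  [x^1] = 1;  [x^2] = 0;  [x^3] = 1/6;  [x^4] = 0.

x^3/6 + x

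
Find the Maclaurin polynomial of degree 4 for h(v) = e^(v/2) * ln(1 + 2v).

-23*v^4/8 + 23*v^3/12 - v^2 + 2*v

Expand each factor separately, then convolve coefficients.
h(0) = 0
h′(0) = 2
h′′(0) = -2
h′′′(0) = 23/2
h^(4)(0) = -69
Then c_k = h^(k)(0)/k! gives each Taylor coefficient.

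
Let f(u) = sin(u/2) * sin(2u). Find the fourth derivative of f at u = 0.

-17

Multiply the two series term by term and collect like powers.
The coefficient of u^4 in the expansion is -17/24, so f^(4)(0) = 4! * (-17/24) = -17.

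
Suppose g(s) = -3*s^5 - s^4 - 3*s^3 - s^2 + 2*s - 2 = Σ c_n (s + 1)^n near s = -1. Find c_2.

32

[(s + 1)^0] = 0;  [(s + 1)^1] = -16;  [(s + 1)^2] = 32.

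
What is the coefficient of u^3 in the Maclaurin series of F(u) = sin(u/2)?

-1/48

F(0) = 0
F′(0) = 1/2
F′′(0) = 0
F′′′(0) = -1/8
So c_3 = F′′′(0)/3! = -1/48.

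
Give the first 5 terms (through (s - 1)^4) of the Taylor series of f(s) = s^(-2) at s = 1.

5*(s - 1)^4 - 4*(s - 1)^3 + 3*(s - 1)^2 - 2*(s - 1) + 1

[(s - 1)^0] = 1;  [(s - 1)^1] = -2;  [(s - 1)^2] = 3;  [(s - 1)^3] = -4;  [(s - 1)^4] = 5.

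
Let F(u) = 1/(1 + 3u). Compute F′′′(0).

-162

Differentiate repeatedly and evaluate at the center.
The coefficient of u^3 in the expansion is -27, so F′′′(0) = 3! * (-27) = -162.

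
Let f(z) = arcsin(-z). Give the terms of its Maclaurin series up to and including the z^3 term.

[z^0] = 0;  [z^1] = -1;  [z^2] = 0;  [z^3] = -1/6.

-z^3/6 - z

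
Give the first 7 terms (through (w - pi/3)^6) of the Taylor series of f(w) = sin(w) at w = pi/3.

Use the known series and substitute for the argument.
f(pi/3) = sqrt(3)/2
f′(pi/3) = 1/2
f′′(pi/3) = -sqrt(3)/2
f′′′(pi/3) = -1/2
f^(4)(pi/3) = sqrt(3)/2
f^(5)(pi/3) = 1/2
f^(6)(pi/3) = -sqrt(3)/2

-sqrt(3)*(w - pi/3)^6/1440 + (w - pi/3)^5/240 + sqrt(3)*(w - pi/3)^4/48 - (w - pi/3)^3/12 - sqrt(3)*(w - pi/3)^2/4 + (w - pi/3)/2 + sqrt(3)/2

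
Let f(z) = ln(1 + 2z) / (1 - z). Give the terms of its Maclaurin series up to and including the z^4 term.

Take the Cauchy product of the two expansions.
[z^0] = 0;  [z^1] = 2;  [z^2] = 0;  [z^3] = 8/3;  [z^4] = -4/3.

-4*z^4/3 + 8*z^3/3 + 2*z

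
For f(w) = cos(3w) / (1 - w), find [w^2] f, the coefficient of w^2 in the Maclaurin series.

Write out both Maclaurin series and multiply, keeping only the needed powers.
f(0) = 1
f′(0) = 1
f′′(0) = -7

-7/2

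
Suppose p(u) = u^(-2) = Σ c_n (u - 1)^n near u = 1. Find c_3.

-4

p(1) = 1
p′(1) = -2
p′′(1) = 6
p′′′(1) = -24
So c_3 = p′′′(1)/3! = -4.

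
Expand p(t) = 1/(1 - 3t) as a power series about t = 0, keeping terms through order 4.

[t^0] = 1;  [t^1] = 3;  [t^2] = 9;  [t^3] = 27;  [t^4] = 81.

81*t^4 + 27*t^3 + 9*t^2 + 3*t + 1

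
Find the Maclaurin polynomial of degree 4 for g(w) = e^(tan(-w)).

3*w^4/8 - w^3/2 + w^2/2 - w + 1

Plug the Maclaurin series of the inner function into that of the outer and collect terms.
g(0) = 1
g′(0) = -1
g′′(0) = 1
g′′′(0) = -3
g^(4)(0) = 9
Then c_k = g^(k)(0)/k! gives each Taylor coefficient.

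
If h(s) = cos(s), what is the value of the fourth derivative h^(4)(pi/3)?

1/2

The coefficient of (s - pi/3)^4 in the expansion is 1/48, so h^(4)(pi/3) = 4! * (1/48) = 1/2.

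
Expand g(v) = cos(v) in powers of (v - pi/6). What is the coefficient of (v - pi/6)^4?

sqrt(3)/48

[(v - pi/6)^0] = sqrt(3)/2;  [(v - pi/6)^1] = -1/2;  [(v - pi/6)^2] = -sqrt(3)/4;  [(v - pi/6)^3] = 1/12;  [(v - pi/6)^4] = sqrt(3)/48.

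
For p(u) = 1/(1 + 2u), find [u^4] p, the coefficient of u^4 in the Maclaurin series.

Compute the successive derivatives at the expansion point and divide by k!.
p(0) = 1
p′(0) = -2
p′′(0) = 8
p′′′(0) = -48
p^(4)(0) = 384
So c_4 = p^(4)(0)/4! = 16.

16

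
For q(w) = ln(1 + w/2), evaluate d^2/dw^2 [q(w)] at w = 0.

-1/4

Compute the successive derivatives at the expansion point and divide by k!.
From the series, [w^2] q = -1/8; multiply by 2! = 2 to get -1/4.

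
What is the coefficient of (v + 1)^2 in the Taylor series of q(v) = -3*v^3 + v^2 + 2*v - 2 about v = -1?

Apply the Taylor formula c_k = f^(k)(a)/k!.
q(-1) = 0
q′(-1) = -9
q′′(-1) = 20
Then c_k = q^(k)(-1)/k! gives each Taylor coefficient.

10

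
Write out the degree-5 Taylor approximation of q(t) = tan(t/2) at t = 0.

Apply the Taylor formula c_k = f^(k)(a)/k!.
q(0) = 0
q′(0) = 1/2
q′′(0) = 0
q′′′(0) = 1/4
q^(4)(0) = 0
q^(5)(0) = 1/2

t^5/240 + t^3/24 + t/2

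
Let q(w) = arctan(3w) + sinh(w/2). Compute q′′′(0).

-431/8

Expand each term separately and add.
The coefficient of w^3 in the expansion is -431/48, so q′′′(0) = 3! * (-431/48) = -431/8.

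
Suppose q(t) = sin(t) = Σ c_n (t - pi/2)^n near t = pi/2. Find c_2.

-1/2

[(t - pi/2)^0] = 1;  [(t - pi/2)^1] = 0;  [(t - pi/2)^2] = -1/2.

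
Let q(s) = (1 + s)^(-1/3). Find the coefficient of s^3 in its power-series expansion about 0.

-14/81

Use the known series and substitute for the argument.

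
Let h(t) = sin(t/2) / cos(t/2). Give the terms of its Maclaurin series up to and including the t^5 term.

Write the quotient as an unknown series and match coefficients against numerator = denominator · series.
h(0) = 0
h′(0) = 1/2
h′′(0) = 0
h′′′(0) = 1/4
h^(4)(0) = 0
h^(5)(0) = 1/2
The Taylor polynomial is Σ h^(k)(0)/k! · t^k.

t^5/240 + t^3/24 + t/2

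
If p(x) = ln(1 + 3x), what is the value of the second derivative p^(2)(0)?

Differentiate repeatedly and evaluate at the center.
From the series, [x^2] p = -9/2; multiply by 2! = 2 to get -9.

-9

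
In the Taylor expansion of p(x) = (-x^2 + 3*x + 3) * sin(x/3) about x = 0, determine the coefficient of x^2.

Multiply each power in the prefactor through the base expansion.
p(0) = 0
p′(0) = 1
p′′(0) = 2
So c_2 = p′′(0)/2! = 1.

1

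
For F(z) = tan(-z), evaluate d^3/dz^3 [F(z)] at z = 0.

-2

From the series, [z^3] F = -1/3; multiply by 3! = 6 to get -2.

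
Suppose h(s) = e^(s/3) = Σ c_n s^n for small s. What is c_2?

c_2 = h′′(0)/2! = 1/18.

1/18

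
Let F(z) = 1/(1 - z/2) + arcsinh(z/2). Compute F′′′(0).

Add the two expansions coefficient-wise.
The coefficient of z^3 in the expansion is 5/48, so F′′′(0) = 3! * (5/48) = 5/8.

5/8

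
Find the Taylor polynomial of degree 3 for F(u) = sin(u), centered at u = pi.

(u - pi)^3/6 - (u - pi)

[(u - pi)^0] = 0;  [(u - pi)^1] = -1;  [(u - pi)^2] = 0;  [(u - pi)^3] = 1/6.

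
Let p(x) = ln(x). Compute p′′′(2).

1/4

Apply the Taylor formula c_k = f^(k)(a)/k!.
The coefficient of (x - 2)^3 in the expansion is 1/24, so p′′′(2) = 3! * (1/24) = 1/4.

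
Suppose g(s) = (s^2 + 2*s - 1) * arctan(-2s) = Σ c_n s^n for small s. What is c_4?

Multiply each power in the prefactor through the base expansion.
[s^0] = 0;  [s^1] = 2;  [s^2] = -4;  [s^3] = -14/3;  [s^4] = 16/3.
So c_4 = g^(4)(0)/4! = 16/3.

16/3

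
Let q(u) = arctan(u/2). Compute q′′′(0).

-1/4

Compute the successive derivatives at the expansion point and divide by k!.
The coefficient of u^3 in the expansion is -1/24, so q′′′(0) = 3! * (-1/24) = -1/4.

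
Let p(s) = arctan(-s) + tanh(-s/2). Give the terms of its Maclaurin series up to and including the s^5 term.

-49*s^5/240 + 3*s^3/8 - 3*s/2

Expand each term separately and add.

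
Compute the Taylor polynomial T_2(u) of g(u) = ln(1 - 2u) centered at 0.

-2*u^2 - 2*u

Differentiate repeatedly and evaluate at the center.
[u^0] = 0;  [u^1] = -2;  [u^2] = -2.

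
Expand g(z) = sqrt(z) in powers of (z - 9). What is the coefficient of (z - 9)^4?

Use the known series and substitute for the argument.
[(z - 9)^0] = 3;  [(z - 9)^1] = 1/6;  [(z - 9)^2] = -1/216;  [(z - 9)^3] = 1/3888;  [(z - 9)^4] = -5/279936.

-5/279936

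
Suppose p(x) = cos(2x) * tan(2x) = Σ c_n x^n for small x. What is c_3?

-4/3

Expand each factor separately, then convolve coefficients.
p(0) = 0
p′(0) = 2
p′′(0) = 0
p′′′(0) = -8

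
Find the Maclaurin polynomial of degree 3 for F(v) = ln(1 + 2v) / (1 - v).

8*v^3/3 + 2*v

Multiply the numerator's expansion by the denominator's geometric series.
[v^0] = 0;  [v^1] = 2;  [v^2] = 0;  [v^3] = 8/3.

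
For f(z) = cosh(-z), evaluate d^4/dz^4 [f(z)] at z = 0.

Compute the successive derivatives at the expansion point and divide by k!.
The coefficient of z^4 in the expansion is 1/24, so f^(4)(0) = 4! * (1/24) = 1.

1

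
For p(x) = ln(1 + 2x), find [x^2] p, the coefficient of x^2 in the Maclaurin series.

[x^0] = 0;  [x^1] = 2;  [x^2] = -2.

-2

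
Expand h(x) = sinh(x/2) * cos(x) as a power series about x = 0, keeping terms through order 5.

Expand each factor separately, then convolve coefficients.
[x^0] = 0;  [x^1] = 1/2;  [x^2] = 0;  [x^3] = -11/48;  [x^4] = 0;  [x^5] = 41/3840.

41*x^5/3840 - 11*x^3/48 + x/2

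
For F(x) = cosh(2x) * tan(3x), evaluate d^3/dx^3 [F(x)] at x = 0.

90

Multiply the two series term by term and collect like powers.
From the series, [x^3] F = 15; multiply by 3! = 6 to get 90.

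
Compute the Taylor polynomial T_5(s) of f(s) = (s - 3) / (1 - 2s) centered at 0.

Multiply each power in the prefactor through the base expansion.

-80*s^5 - 40*s^4 - 20*s^3 - 10*s^2 - 5*s - 3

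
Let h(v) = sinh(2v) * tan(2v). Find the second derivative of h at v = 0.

Expand each factor separately, then convolve coefficients.
The coefficient of v^2 in the expansion is 4, so h′′(0) = 2! * (4) = 8.

8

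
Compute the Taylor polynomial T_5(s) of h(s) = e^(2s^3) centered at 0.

[s^0] = 1;  [s^1] = 0;  [s^2] = 0;  [s^3] = 2;  [s^4] = 0;  [s^5] = 0.

2*s^3 + 1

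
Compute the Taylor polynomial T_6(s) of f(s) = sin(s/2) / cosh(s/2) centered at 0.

Write the quotient as an unknown series and match coefficients against numerator = denominator · series.

3*s^5/320 - s^3/12 + s/2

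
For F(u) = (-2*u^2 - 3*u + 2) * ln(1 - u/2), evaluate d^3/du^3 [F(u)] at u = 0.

31/4

Shift and add copies of the series according to the polynomial's terms.
The coefficient of u^3 in the expansion is 31/24, so F′′′(0) = 3! * (31/24) = 31/4.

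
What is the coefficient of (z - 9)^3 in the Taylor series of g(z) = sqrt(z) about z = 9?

g(9) = 3
g′(9) = 1/6
g′′(9) = -1/108
g′′′(9) = 1/648
The Taylor polynomial is Σ g^(k)(9)/k! · (z - 9)^k.

1/3888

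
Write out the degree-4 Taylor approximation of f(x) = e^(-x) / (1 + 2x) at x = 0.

211*x^4/8 - 79*x^3/6 + 13*x^2/2 - 3*x + 1

Multiply the two series term by term and collect like powers.
[x^0] = 1;  [x^1] = -3;  [x^2] = 13/2;  [x^3] = -79/6;  [x^4] = 211/8.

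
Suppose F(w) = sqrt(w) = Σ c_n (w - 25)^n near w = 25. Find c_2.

-1/1000

[(w - 25)^0] = 5;  [(w - 25)^1] = 1/10;  [(w - 25)^2] = -1/1000.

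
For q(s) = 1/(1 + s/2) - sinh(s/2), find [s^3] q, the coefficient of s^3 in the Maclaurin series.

Add the two expansions coefficient-wise.
q(0) = 1
q′(0) = -1
q′′(0) = 1/2
q′′′(0) = -7/8
The Taylor polynomial is Σ q^(k)(0)/k! · s^k.

-7/48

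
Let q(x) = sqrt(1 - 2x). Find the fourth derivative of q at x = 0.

Use the known series and substitute for the argument.
The coefficient of x^4 in the expansion is -5/8, so q^(4)(0) = 4! * (-5/8) = -15.

-15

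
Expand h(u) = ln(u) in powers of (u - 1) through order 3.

h(1) = 0
h′(1) = 1
h′′(1) = -1
h′′′(1) = 2
Then c_k = h^(k)(1)/k! gives each Taylor coefficient.

(u - 1)^3/3 - (u - 1)^2/2 + (u - 1)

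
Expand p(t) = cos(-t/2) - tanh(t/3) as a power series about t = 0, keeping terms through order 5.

Add the two expansions coefficient-wise.

-2*t^5/3645 + t^4/384 + t^3/81 - t^2/8 - t/3 + 1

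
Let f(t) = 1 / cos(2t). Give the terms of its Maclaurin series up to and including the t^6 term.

Write the quotient as an unknown series and match coefficients against numerator = denominator · series.
f(0) = 1
f′(0) = 0
f′′(0) = 4
f′′′(0) = 0
f^(4)(0) = 80
f^(5)(0) = 0
f^(6)(0) = 3904
The Taylor polynomial is Σ f^(k)(0)/k! · t^k.

244*t^6/45 + 10*t^4/3 + 2*t^2 + 1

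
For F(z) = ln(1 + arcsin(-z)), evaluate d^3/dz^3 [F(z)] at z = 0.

Plug the Maclaurin series of the inner function into that of the outer and collect terms.
The coefficient of z^3 in the expansion is -1/2, so F′′′(0) = 3! * (-1/2) = -3.

-3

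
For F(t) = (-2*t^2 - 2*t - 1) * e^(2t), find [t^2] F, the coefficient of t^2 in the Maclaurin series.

-8

Distribute the polynomial across the series and collect like powers.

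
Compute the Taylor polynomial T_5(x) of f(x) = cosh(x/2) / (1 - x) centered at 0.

Multiply the two series term by term and collect like powers.
f(0) = 1
f′(0) = 1
f′′(0) = 9/4
f′′′(0) = 27/4
f^(4)(0) = 433/16
f^(5)(0) = 2165/16

433*x^5/384 + 433*x^4/384 + 9*x^3/8 + 9*x^2/8 + x + 1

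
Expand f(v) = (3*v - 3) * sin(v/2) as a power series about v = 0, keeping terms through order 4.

-v^4/16 + v^3/16 + 3*v^2/2 - 3*v/2

Distribute the polynomial across the series and collect like powers.
[v^0] = 0;  [v^1] = -3/2;  [v^2] = 3/2;  [v^3] = 1/16;  [v^4] = -1/16.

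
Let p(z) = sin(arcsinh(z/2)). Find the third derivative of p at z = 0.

-1/4

Plug the Maclaurin series of the inner function into that of the outer and collect terms.
The coefficient of z^3 in the expansion is -1/24, so p′′′(0) = 3! * (-1/24) = -1/4.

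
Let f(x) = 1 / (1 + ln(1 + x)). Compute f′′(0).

Expand as Σ (-1)^k u^k with u equal to the inner function's series.
The coefficient of x^2 in the expansion is 3/2, so f′′(0) = 2! * (3/2) = 3.

3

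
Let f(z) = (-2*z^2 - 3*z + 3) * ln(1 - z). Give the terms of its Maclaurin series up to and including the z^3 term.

5*z^3/2 + 3*z^2/2 - 3*z

Distribute the polynomial across the series and collect like powers.
[z^0] = 0;  [z^1] = -3;  [z^2] = 3/2;  [z^3] = 5/2.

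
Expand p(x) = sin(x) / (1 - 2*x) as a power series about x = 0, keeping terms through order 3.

Use 1/(1 - r) = Σ r^k on the denominator, then take the Cauchy product.
p(0) = 0
p′(0) = 1
p′′(0) = 4
p′′′(0) = 23

23*x^3/6 + 2*x^2 + x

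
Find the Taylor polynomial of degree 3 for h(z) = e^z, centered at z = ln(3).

h(ln(3)) = 3
h′(ln(3)) = 3
h′′(ln(3)) = 3
h′′′(ln(3)) = 3

(z - ln(3))^3/2 + 3*(z - ln(3))^2/2 + 3*(z - ln(3)) + 3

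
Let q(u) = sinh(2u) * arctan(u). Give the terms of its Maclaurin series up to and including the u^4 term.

2*u^4/3 + 2*u^2

Expand each factor separately, then convolve coefficients.
[u^0] = 0;  [u^1] = 0;  [u^2] = 2;  [u^3] = 0;  [u^4] = 2/3.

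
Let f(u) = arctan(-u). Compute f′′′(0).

The coefficient of u^3 in the expansion is 1/3, so f′′′(0) = 3! * (1/3) = 2.

2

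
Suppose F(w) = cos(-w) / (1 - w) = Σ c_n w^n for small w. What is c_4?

Multiply the two series term by term and collect like powers.

13/24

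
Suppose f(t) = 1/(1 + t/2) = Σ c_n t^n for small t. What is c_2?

1/4

f(0) = 1
f′(0) = -1/2
f′′(0) = 1/2
So c_2 = f′′(0)/2! = 1/4.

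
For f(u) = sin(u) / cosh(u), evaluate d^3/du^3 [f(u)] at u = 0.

-4

Divide the numerator series by the denominator series (power-series long division).
The coefficient of u^3 in the expansion is -2/3, so f′′′(0) = 3! * (-2/3) = -4.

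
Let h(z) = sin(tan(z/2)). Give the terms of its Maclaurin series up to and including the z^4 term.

Compose series: expand the inner function first, then feed it into the outer expansion.

z^3/48 + z/2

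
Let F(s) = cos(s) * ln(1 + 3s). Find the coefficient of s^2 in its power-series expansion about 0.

-9/2

Write out both Maclaurin series and multiply, keeping only the needed powers.
F(0) = 0
F′(0) = 3
F′′(0) = -9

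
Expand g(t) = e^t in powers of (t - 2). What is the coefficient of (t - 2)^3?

e^(2)/6

g(2) = e^(2)
g′(2) = e^(2)
g′′(2) = e^(2)
g′′′(2) = e^(2)
So c_3 = g′′′(2)/3! = e^(2)/6.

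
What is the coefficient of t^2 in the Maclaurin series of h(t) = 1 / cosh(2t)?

Write the quotient as an unknown series and match coefficients against numerator = denominator · series.
h(0) = 1
h′(0) = 0
h′′(0) = -4
So c_2 = h′′(0)/2! = -2.

-2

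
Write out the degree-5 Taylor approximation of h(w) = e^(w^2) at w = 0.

Compute the successive derivatives at the expansion point and divide by k!.
h(0) = 1
h′(0) = 0
h′′(0) = 2
h′′′(0) = 0
h^(4)(0) = 12
h^(5)(0) = 0

w^4/2 + w^2 + 1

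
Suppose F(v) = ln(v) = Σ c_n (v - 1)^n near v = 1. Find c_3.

Compute the successive derivatives at the expansion point and divide by k!.
F(1) = 0
F′(1) = 1
F′′(1) = -1
F′′′(1) = 2
So c_3 = F′′′(1)/3! = 1/3.

1/3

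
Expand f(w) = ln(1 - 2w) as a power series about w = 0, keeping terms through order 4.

-4*w^4 - 8*w^3/3 - 2*w^2 - 2*w

[w^0] = 0;  [w^1] = -2;  [w^2] = -2;  [w^3] = -8/3;  [w^4] = -4.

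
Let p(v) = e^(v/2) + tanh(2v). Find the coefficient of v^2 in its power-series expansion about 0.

Add the two expansions coefficient-wise.
p(0) = 1
p′(0) = 5/2
p′′(0) = 1/4

1/8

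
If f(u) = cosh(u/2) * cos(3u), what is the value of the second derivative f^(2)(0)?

-35/4

Multiply the two series term by term and collect like powers.
The coefficient of u^2 in the expansion is -35/8, so f′′(0) = 2! * (-35/8) = -35/4.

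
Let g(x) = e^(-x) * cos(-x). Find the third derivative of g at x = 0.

2

Multiply the two series term by term and collect like powers.
The coefficient of x^3 in the expansion is 1/3, so g′′′(0) = 3! * (1/3) = 2.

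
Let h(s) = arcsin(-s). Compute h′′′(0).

The coefficient of s^3 in the expansion is -1/6, so h′′′(0) = 3! * (-1/6) = -1.

-1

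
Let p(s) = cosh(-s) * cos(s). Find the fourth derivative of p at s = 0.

Take the Cauchy product of the two expansions.
The coefficient of s^4 in the expansion is -1/6, so p^(4)(0) = 4! * (-1/6) = -4.

-4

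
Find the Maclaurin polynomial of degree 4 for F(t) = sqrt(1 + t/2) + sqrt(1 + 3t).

Expand each term separately and add.

-6485*t^4/2048 + 217*t^3/128 - 37*t^2/32 + 7*t/4 + 2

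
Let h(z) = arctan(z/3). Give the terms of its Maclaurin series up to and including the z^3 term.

[z^0] = 0;  [z^1] = 1/3;  [z^2] = 0;  [z^3] = -1/81.

-z^3/81 + z/3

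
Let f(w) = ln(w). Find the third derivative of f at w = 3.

2/27

The coefficient of (w - 3)^3 in the expansion is 1/81, so f′′′(3) = 3! * (1/81) = 2/27.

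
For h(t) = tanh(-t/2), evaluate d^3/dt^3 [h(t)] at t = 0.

The coefficient of t^3 in the expansion is 1/24, so h′′′(0) = 3! * (1/24) = 1/4.

1/4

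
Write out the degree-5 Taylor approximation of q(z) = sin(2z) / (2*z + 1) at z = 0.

404*z^5/15 - 40*z^4/3 + 20*z^3/3 - 4*z^2 + 2*z

Expand 1/(denominator) as a geometric series and multiply by the numerator's series.
q(0) = 0
q′(0) = 2
q′′(0) = -8
q′′′(0) = 40
q^(4)(0) = -320
q^(5)(0) = 3232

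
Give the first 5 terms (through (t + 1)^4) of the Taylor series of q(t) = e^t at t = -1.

[(t + 1)^0] = e^(-1);  [(t + 1)^1] = e^(-1);  [(t + 1)^2] = e^(-1)/2;  [(t + 1)^3] = e^(-1)/6;  [(t + 1)^4] = e^(-1)/24.

(t + 1)^4*e^(-1)/24 + (t + 1)^3*e^(-1)/6 + (t + 1)^2*e^(-1)/2 + (t + 1)*e^(-1) + e^(-1)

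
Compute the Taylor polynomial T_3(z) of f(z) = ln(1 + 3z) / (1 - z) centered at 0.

15*z^3/2 - 3*z^2/2 + 3*z

Expand each factor separately, then convolve coefficients.
f(0) = 0
f′(0) = 3
f′′(0) = -3
f′′′(0) = 45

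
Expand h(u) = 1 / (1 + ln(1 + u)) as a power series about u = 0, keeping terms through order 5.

Write 1/(1+u) = 1 - u + u^2 - u^3 + ... and substitute the series for u.

-347*u^5/60 + 11*u^4/3 - 7*u^3/3 + 3*u^2/2 - u + 1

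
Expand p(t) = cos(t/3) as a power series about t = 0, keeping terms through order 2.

p(0) = 1
p′(0) = 0
p′′(0) = -1/9
Dividing each by k! gives the coefficients c_0, ..., c_2.

1 - t^2/18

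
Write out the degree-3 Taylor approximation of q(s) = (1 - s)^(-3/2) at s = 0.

q(0) = 1
q′(0) = 3/2
q′′(0) = 15/4
q′′′(0) = 105/8

35*s^3/16 + 15*s^2/8 + 3*s/2 + 1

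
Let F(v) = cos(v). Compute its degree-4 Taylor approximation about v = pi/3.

(v - pi/3)^4/48 + sqrt(3)*(v - pi/3)^3/12 - (v - pi/3)^2/4 - sqrt(3)*(v - pi/3)/2 + 1/2

F(pi/3) = 1/2
F′(pi/3) = -sqrt(3)/2
F′′(pi/3) = -1/2
F′′′(pi/3) = sqrt(3)/2
F^(4)(pi/3) = 1/2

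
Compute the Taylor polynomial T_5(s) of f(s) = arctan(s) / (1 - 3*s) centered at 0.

391*s^5/5 + 26*s^4 + 26*s^3/3 + 3*s^2 + s

Multiply the numerator's expansion by the denominator's geometric series.
f(0) = 0
f′(0) = 1
f′′(0) = 6
f′′′(0) = 52
f^(4)(0) = 624
f^(5)(0) = 9384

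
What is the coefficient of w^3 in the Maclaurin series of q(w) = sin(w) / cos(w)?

Invert the denominator's series and multiply.
[w^0] = 0;  [w^1] = 1;  [w^2] = 0;  [w^3] = 1/3.
So c_3 = q′′′(0)/3! = 1/3.

1/3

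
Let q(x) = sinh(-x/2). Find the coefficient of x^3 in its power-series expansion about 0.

Use the known series and substitute for the argument.
So c_3 = q′′′(0)/3! = -1/48.

-1/48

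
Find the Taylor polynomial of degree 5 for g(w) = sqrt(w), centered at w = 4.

7*(w - 4)^5/131072 - 5*(w - 4)^4/16384 + (w - 4)^3/512 - (w - 4)^2/64 + (w - 4)/4 + 2

g(4) = 2
g′(4) = 1/4
g′′(4) = -1/32
g′′′(4) = 3/256
g^(4)(4) = -15/2048
g^(5)(4) = 105/16384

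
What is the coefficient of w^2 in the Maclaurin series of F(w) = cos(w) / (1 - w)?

1/2

Multiply the numerator's expansion by the denominator's geometric series.
[w^0] = 1;  [w^1] = 1;  [w^2] = 1/2.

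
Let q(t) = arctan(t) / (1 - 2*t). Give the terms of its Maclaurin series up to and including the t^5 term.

Multiply the numerator's expansion by the denominator's geometric series.
q(0) = 0
q′(0) = 1
q′′(0) = 4
q′′′(0) = 22
q^(4)(0) = 176
q^(5)(0) = 1784
Then c_k = q^(k)(0)/k! gives each Taylor coefficient.

223*t^5/15 + 22*t^4/3 + 11*t^3/3 + 2*t^2 + t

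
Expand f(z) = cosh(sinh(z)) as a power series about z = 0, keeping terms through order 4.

Substitute the inner expansion into the outer series and collect powers.
f(0) = 1
f′(0) = 0
f′′(0) = 1
f′′′(0) = 0
f^(4)(0) = 5

5*z^4/24 + z^2/2 + 1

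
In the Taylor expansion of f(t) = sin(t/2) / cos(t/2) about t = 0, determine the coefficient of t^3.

Invert the denominator's series and multiply.
f(0) = 0
f′(0) = 1/2
f′′(0) = 0
f′′′(0) = 1/4

1/24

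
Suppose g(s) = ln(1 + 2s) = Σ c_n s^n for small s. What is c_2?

-2

c_2 = g′′(0)/2! = -2.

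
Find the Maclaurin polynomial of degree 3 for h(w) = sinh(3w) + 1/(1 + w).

Add the two expansions coefficient-wise.
[w^0] = 1;  [w^1] = 2;  [w^2] = 1;  [w^3] = 7/2.

7*w^3/2 + w^2 + 2*w + 1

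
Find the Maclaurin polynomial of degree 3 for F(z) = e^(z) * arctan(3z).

Take the Cauchy product of the two expansions.
F(0) = 0
F′(0) = 3
F′′(0) = 6
F′′′(0) = -45
Then c_k = F^(k)(0)/k! gives each Taylor coefficient.

-15*z^3/2 + 3*z^2 + 3*z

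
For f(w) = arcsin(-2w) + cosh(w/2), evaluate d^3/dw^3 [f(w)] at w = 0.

Add the two expansions coefficient-wise.
The coefficient of w^3 in the expansion is -4/3, so f′′′(0) = 3! * (-4/3) = -8.

-8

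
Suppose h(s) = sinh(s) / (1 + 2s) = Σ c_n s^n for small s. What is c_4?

Write out both Maclaurin series and multiply, keeping only the needed powers.
h(0) = 0
h′(0) = 1
h′′(0) = -4
h′′′(0) = 25
h^(4)(0) = -200
So c_4 = h^(4)(0)/4! = -25/3.

-25/3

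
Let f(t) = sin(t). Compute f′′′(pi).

Compute the successive derivatives at the expansion point and divide by k!.
From the series, [(t - pi)^3] f = 1/6; multiply by 3! = 6 to get 1.

1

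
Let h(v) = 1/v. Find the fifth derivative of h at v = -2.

The coefficient of (v + 2)^5 in the expansion is -1/64, so h^(5)(-2) = 5! * (-1/64) = -15/8.

-15/8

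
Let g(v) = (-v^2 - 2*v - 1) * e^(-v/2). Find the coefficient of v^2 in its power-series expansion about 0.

-1/8

Multiply each power in the prefactor through the base expansion.
g(0) = -1
g′(0) = -3/2
g′′(0) = -1/4
Dividing each by k! gives the coefficients c_0, ..., c_2.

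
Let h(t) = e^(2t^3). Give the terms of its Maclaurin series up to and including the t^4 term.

2*t^3 + 1

h(0) = 1
h′(0) = 0
h′′(0) = 0
h′′′(0) = 12
h^(4)(0) = 0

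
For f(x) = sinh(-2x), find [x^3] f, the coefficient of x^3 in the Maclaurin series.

-4/3

[x^0] = 0;  [x^1] = -2;  [x^2] = 0;  [x^3] = -4/3.
So c_3 = f′′′(0)/3! = -4/3.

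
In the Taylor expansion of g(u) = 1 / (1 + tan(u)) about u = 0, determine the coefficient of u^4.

5/3

Write 1/(1+u) = 1 - u + u^2 - u^3 + ... and substitute the series for u.
[u^0] = 1;  [u^1] = -1;  [u^2] = 1;  [u^3] = -4/3;  [u^4] = 5/3.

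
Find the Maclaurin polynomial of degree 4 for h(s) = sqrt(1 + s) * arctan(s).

-5*s^4/48 - 11*s^3/24 + s^2/2 + s

Write out both Maclaurin series and multiply, keeping only the needed powers.
h(0) = 0
h′(0) = 1
h′′(0) = 1
h′′′(0) = -11/4
h^(4)(0) = -5/2
The Taylor polynomial is Σ h^(k)(0)/k! · s^k.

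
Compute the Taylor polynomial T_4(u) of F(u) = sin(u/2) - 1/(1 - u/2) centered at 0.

Add the two expansions coefficient-wise.

-u^4/16 - 7*u^3/48 - u^2/4 - 1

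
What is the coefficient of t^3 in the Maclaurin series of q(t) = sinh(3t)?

9/2

Differentiate repeatedly and evaluate at the center.
q(0) = 0
q′(0) = 3
q′′(0) = 0
q′′′(0) = 27
So c_3 = q′′′(0)/3! = 9/2.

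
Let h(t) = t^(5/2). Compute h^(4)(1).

-15/16

From the series, [(t - 1)^4] h = -5/128; multiply by 4! = 24 to get -15/16.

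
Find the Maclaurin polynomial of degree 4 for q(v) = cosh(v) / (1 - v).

Take the Cauchy product of the two expansions.
q(0) = 1
q′(0) = 1
q′′(0) = 3
q′′′(0) = 9
q^(4)(0) = 37
Dividing each by k! gives the coefficients c_0, ..., c_4.

37*v^4/24 + 3*v^3/2 + 3*v^2/2 + v + 1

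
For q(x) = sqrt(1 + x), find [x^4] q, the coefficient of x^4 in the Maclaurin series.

-5/128

c_4 = q^(4)(0)/4! = -5/128.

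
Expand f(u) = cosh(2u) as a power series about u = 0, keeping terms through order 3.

2*u^2 + 1

Differentiate repeatedly and evaluate at the center.
f(0) = 1
f′(0) = 0
f′′(0) = 4
f′′′(0) = 0
Dividing each by k! gives the coefficients c_0, ..., c_3.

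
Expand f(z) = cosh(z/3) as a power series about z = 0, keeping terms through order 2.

z^2/18 + 1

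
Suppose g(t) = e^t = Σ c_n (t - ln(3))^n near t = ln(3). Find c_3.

1/2

Differentiate repeatedly and evaluate at the center.
g(ln(3)) = 3
g′(ln(3)) = 3
g′′(ln(3)) = 3
g′′′(ln(3)) = 3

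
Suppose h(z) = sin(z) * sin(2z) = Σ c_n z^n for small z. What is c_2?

Expand each factor separately, then convolve coefficients.

2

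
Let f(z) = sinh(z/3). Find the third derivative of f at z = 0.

1/27

From the series, [z^3] f = 1/162; multiply by 3! = 6 to get 1/27.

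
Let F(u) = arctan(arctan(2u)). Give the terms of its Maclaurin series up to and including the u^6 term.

Substitute the inner expansion into the outer series and collect powers.
F(0) = 0
F′(0) = 2
F′′(0) = 0
F′′′(0) = -32
F^(4)(0) = 0
F^(5)(0) = 2816
F^(6)(0) = 0

352*u^5/15 - 16*u^3/3 + 2*u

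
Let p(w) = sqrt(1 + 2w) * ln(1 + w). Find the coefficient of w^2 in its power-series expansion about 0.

1/2

Multiply the two series term by term and collect like powers.
p(0) = 0
p′(0) = 1
p′′(0) = 1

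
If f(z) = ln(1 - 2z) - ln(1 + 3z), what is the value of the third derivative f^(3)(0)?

Expand each term separately and add.
From the series, [z^3] f = -35/3; multiply by 3! = 6 to get -70.

-70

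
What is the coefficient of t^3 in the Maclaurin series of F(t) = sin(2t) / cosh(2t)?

Invert the denominator's series and multiply.
F(0) = 0
F′(0) = 2
F′′(0) = 0
F′′′(0) = -32
The Taylor polynomial is Σ F^(k)(0)/k! · t^k.

-16/3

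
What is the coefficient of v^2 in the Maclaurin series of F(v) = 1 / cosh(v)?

Divide the numerator series by the denominator series (power-series long division).

-1/2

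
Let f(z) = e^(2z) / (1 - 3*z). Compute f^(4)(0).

3784

Multiply the numerator's expansion by the denominator's geometric series.
The coefficient of z^4 in the expansion is 473/3, so f^(4)(0) = 4! * (473/3) = 3784.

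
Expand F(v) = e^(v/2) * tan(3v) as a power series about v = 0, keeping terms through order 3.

Multiply the two series term by term and collect like powers.
F(0) = 0
F′(0) = 3
F′′(0) = 3
F′′′(0) = 225/4
The Taylor polynomial is Σ F^(k)(0)/k! · v^k.

75*v^3/8 + 3*v^2/2 + 3*v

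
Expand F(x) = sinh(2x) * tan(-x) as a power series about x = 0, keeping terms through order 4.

Take the Cauchy product of the two expansions.

-2*x^4 - 2*x^2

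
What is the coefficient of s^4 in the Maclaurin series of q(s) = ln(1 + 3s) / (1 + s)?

Multiply the two series term by term and collect like powers.
q(0) = 0
q′(0) = 3
q′′(0) = -15
q′′′(0) = 99
q^(4)(0) = -882
So c_4 = q^(4)(0)/4! = -147/4.

-147/4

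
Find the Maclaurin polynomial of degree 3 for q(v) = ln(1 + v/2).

v^3/24 - v^2/8 + v/2

Apply the Taylor formula c_k = f^(k)(a)/k!.
[v^0] = 0;  [v^1] = 1/2;  [v^2] = -1/8;  [v^3] = 1/24.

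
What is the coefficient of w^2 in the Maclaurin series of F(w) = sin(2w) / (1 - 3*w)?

Multiply the numerator's expansion by the denominator's geometric series.
[w^0] = 0;  [w^1] = 2;  [w^2] = 6.
So c_2 = F′′(0)/2! = 6.

6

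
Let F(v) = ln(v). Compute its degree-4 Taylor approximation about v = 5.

F(5) = ln(5)
F′(5) = 1/5
F′′(5) = -1/25
F′′′(5) = 2/125
F^(4)(5) = -6/625

-(v - 5)^4/2500 + (v - 5)^3/375 - (v - 5)^2/50 + (v - 5)/5 + ln(5)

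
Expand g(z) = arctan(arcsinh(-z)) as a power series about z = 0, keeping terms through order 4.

z^3/2 - z

Let u equal the inner series; expand the outer function in u and truncate.
g(0) = 0
g′(0) = -1
g′′(0) = 0
g′′′(0) = 3
g^(4)(0) = 0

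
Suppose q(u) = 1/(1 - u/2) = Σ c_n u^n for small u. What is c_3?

1/8

Apply the Taylor formula c_k = f^(k)(a)/k!.
q(0) = 1
q′(0) = 1/2
q′′(0) = 1/2
q′′′(0) = 3/4
Then c_k = q^(k)(0)/k! gives each Taylor coefficient.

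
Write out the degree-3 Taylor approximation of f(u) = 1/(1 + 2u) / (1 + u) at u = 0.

Take the Cauchy product of the two expansions.
f(0) = 1
f′(0) = -3
f′′(0) = 14
f′′′(0) = -90

-15*u^3 + 7*u^2 - 3*u + 1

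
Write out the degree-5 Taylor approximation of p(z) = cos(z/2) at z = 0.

z^4/384 - z^2/8 + 1

p(0) = 1
p′(0) = 0
p′′(0) = -1/4
p′′′(0) = 0
p^(4)(0) = 1/16
p^(5)(0) = 0
Dividing each by k! gives the coefficients c_0, ..., c_5.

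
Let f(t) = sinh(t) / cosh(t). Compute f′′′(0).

Invert the denominator's series and multiply.
The coefficient of t^3 in the expansion is -1/3, so f′′′(0) = 3! * (-1/3) = -2.

-2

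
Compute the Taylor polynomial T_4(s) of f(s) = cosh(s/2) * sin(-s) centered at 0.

Expand each factor separately, then convolve coefficients.

s^3/24 - s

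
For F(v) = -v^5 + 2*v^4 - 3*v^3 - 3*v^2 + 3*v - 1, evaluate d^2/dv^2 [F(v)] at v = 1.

From the series, [(v - 1)^2] F = -10; multiply by 2! = 2 to get -20.

-20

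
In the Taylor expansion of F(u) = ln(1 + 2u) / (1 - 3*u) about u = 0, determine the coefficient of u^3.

Multiply the numerator's expansion by the denominator's geometric series.
F(0) = 0
F′(0) = 2
F′′(0) = 8
F′′′(0) = 88
So c_3 = F′′′(0)/3! = 44/3.

44/3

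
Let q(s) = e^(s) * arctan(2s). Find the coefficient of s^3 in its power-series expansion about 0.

Expand each factor separately, then convolve coefficients.
So c_3 = q′′′(0)/3! = -5/3.

-5/3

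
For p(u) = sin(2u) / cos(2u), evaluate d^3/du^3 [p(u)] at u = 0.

Write the quotient as an unknown series and match coefficients against numerator = denominator · series.
From the series, [u^3] p = 8/3; multiply by 3! = 6 to get 16.

16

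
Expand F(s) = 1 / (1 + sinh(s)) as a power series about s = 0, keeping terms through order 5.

-181*s^5/120 + 4*s^4/3 - 7*s^3/6 + s^2 - s + 1

Expand as Σ (-1)^k u^k with u equal to the inner function's series.
[s^0] = 1;  [s^1] = -1;  [s^2] = 1;  [s^3] = -7/6;  [s^4] = 4/3;  [s^5] = -181/120.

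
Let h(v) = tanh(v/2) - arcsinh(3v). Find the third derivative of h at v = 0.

Combine the two series term by term.
The coefficient of v^3 in the expansion is 107/24, so h′′′(0) = 3! * (107/24) = 107/4.

107/4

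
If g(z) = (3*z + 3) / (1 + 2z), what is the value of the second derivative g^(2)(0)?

12

Multiply each power in the prefactor through the base expansion.
The coefficient of z^2 in the expansion is 6, so g′′(0) = 2! * (6) = 12.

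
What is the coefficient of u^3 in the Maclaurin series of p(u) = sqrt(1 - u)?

-1/16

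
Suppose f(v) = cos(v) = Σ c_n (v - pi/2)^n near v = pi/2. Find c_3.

1/6

[(v - pi/2)^0] = 0;  [(v - pi/2)^1] = -1;  [(v - pi/2)^2] = 0;  [(v - pi/2)^3] = 1/6.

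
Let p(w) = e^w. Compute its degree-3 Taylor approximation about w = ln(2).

(w - ln(2))^3/3 + (w - ln(2))^2 + 2*(w - ln(2)) + 2

[(w - ln(2))^0] = 2;  [(w - ln(2))^1] = 2;  [(w - ln(2))^2] = 1;  [(w - ln(2))^3] = 1/3.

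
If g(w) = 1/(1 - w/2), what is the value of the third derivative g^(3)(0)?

3/4

From the series, [w^3] g = 1/8; multiply by 3! = 6 to get 3/4.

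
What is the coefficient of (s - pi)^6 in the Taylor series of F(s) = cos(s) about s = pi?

1/720

[(s - pi)^0] = -1;  [(s - pi)^1] = 0;  [(s - pi)^2] = 1/2;  [(s - pi)^3] = 0;  [(s - pi)^4] = -1/24;  [(s - pi)^5] = 0;  [(s - pi)^6] = 1/720.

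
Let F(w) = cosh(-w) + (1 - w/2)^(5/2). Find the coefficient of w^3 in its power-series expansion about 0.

Add the two expansions coefficient-wise.
F(0) = 2
F′(0) = -5/4
F′′(0) = 31/16
F′′′(0) = -15/64
The Taylor polynomial is Σ F^(k)(0)/k! · w^k.

-5/128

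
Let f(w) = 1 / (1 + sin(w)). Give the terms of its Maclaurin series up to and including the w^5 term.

Expand as Σ (-1)^k u^k with u equal to the inner function's series.
f(0) = 1
f′(0) = -1
f′′(0) = 2
f′′′(0) = -5
f^(4)(0) = 16
f^(5)(0) = -61

-61*w^5/120 + 2*w^4/3 - 5*w^3/6 + w^2 - w + 1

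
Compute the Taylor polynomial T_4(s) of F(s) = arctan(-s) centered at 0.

s^3/3 - s

Differentiate repeatedly and evaluate at the center.
F(0) = 0
F′(0) = -1
F′′(0) = 0
F′′′(0) = 2
F^(4)(0) = 0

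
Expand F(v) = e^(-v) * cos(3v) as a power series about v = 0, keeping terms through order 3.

13*v^3/3 - 4*v^2 - v + 1

Take the Cauchy product of the two expansions.
F(0) = 1
F′(0) = -1
F′′(0) = -8
F′′′(0) = 26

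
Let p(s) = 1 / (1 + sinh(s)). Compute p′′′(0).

-7

Expand as Σ (-1)^k u^k with u equal to the inner function's series.
From the series, [s^3] p = -7/6; multiply by 3! = 6 to get -7.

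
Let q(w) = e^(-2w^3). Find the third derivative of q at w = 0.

-12

Compute the successive derivatives at the expansion point and divide by k!.
From the series, [w^3] q = -2; multiply by 3! = 6 to get -12.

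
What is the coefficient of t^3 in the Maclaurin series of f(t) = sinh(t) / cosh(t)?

-1/3

Divide the numerator series by the denominator series (power-series long division).
So c_3 = f′′′(0)/3! = -1/3.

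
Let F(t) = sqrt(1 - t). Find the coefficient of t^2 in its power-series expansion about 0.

Apply the Taylor formula c_k = f^(k)(a)/k!.
[t^0] = 1;  [t^1] = -1/2;  [t^2] = -1/8.
So c_2 = F′′(0)/2! = -1/8.

-1/8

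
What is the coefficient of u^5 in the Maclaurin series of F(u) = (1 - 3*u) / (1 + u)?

Distribute the polynomial across the series and collect like powers.

-4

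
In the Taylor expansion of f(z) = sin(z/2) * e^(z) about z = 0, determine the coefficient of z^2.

Write out both Maclaurin series and multiply, keeping only the needed powers.
f(0) = 0
f′(0) = 1/2
f′′(0) = 1
Dividing each by k! gives the coefficients c_0, ..., c_2.

1/2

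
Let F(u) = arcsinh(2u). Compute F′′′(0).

-8

The coefficient of u^3 in the expansion is -4/3, so F′′′(0) = 3! * (-4/3) = -8.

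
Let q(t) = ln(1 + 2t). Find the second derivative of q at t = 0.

-4

The coefficient of t^2 in the expansion is -2, so q′′(0) = 2! * (-2) = -4.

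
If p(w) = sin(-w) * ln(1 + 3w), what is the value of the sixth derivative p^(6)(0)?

-33930

Multiply the two series term by term and collect like powers.
The coefficient of w^6 in the expansion is -377/8, so p^(6)(0) = 6! * (-377/8) = -33930.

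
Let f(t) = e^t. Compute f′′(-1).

The coefficient of (t + 1)^2 in the expansion is e^(-1)/2, so f′′(-1) = 2! * (e^(-1)/2) = e^(-1).

e^(-1)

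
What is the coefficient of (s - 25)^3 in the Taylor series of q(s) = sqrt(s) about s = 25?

[(s - 25)^0] = 5;  [(s - 25)^1] = 1/10;  [(s - 25)^2] = -1/1000;  [(s - 25)^3] = 1/50000.
So c_3 = q′′′(25)/3! = 1/50000.

1/50000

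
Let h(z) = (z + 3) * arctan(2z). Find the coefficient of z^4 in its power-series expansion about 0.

Distribute the polynomial across the series and collect like powers.

-8/3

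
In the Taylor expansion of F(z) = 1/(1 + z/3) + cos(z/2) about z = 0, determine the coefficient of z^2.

Combine the two series term by term.
F(0) = 2
F′(0) = -1/3
F′′(0) = -1/36

-1/72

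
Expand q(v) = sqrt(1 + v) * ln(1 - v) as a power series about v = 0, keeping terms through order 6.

-169*v^6/640 - 529*v^5/1920 - 5*v^4/12 - 11*v^3/24 - v^2 - v

Expand each factor separately, then convolve coefficients.
[v^0] = 0;  [v^1] = -1;  [v^2] = -1;  [v^3] = -11/24;  [v^4] = -5/12;  [v^5] = -529/1920;  [v^6] = -169/640.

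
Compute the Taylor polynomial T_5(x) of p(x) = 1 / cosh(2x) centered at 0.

Divide the numerator series by the denominator series (power-series long division).
p(0) = 1
p′(0) = 0
p′′(0) = -4
p′′′(0) = 0
p^(4)(0) = 80
p^(5)(0) = 0

10*x^4/3 - 2*x^2 + 1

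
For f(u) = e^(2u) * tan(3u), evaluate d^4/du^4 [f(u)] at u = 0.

528

Take the Cauchy product of the two expansions.
From the series, [u^4] f = 22; multiply by 4! = 24 to get 528.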